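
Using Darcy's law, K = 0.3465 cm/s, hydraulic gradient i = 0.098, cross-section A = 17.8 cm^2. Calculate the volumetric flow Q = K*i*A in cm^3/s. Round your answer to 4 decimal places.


Step 1: Apply Darcy's law: Q = K * i * A
Step 2: Q = 0.3465 * 0.098 * 17.8
Step 3: Q = 0.6044 cm^3/s

0.6044


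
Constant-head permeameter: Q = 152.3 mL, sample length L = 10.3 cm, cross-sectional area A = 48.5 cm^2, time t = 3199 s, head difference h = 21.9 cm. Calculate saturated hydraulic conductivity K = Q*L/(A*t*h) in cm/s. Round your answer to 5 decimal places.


Step 1: K = Q * L / (A * t * h)
Step 2: Numerator = 152.3 * 10.3 = 1568.69
Step 3: Denominator = 48.5 * 3199 * 21.9 = 3397817.85
Step 4: K = 1568.69 / 3397817.85 = 0.00046 cm/s

0.00046


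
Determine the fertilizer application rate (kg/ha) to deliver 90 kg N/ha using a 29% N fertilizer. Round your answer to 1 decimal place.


Step 1: Fertilizer rate = target N / (N content / 100)
Step 2: Rate = 90 / (29 / 100)
Step 3: Rate = 90 / 0.29
Step 4: Rate = 310.3 kg/ha

310.3


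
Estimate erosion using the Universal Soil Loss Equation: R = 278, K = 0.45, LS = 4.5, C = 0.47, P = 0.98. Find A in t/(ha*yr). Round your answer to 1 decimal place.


Step 1: A = R * K * LS * C * P
Step 2: R * K = 278 * 0.45 = 125.1
Step 3: (R*K) * LS = 125.1 * 4.5 = 562.95
Step 4: * C * P = 562.95 * 0.47 * 0.98 = 259.3
Step 5: A = 259.3 t/(ha*yr)

259.3


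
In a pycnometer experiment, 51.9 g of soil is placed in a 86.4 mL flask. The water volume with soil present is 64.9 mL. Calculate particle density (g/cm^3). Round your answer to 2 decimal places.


Step 1: Volume of solids = flask volume - water volume with soil
Step 2: V_solids = 86.4 - 64.9 = 21.5 mL
Step 3: Particle density = mass / V_solids = 51.9 / 21.5 = 2.41 g/cm^3

2.41


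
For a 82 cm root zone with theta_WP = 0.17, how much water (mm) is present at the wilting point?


Step 1: Water (mm) = theta_WP * depth * 10
Step 2: Water = 0.17 * 82 * 10
Step 3: Water = 139.4 mm

139.4


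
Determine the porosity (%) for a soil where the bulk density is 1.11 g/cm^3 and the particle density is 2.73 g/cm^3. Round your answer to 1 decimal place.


Step 1: Formula: n = 100 * (1 - BD / PD)
Step 2: n = 100 * (1 - 1.11 / 2.73)
Step 3: n = 100 * (1 - 0.40659)
Step 4: n = 59.3%

59.3


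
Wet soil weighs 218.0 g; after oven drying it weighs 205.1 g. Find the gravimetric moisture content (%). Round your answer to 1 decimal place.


Step 1: Water mass = wet - dry = 218.0 - 205.1 = 12.9 g
Step 2: w = 100 * water mass / dry mass
Step 3: w = 100 * 12.9 / 205.1 = 6.3%

6.3


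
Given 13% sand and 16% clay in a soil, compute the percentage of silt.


Step 1: sand + silt + clay = 100%
Step 2: silt = 100 - sand - clay
Step 3: silt = 100 - 13 - 16
Step 4: silt = 71%

71


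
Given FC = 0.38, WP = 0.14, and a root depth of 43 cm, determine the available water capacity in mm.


Step 1: Available water = (FC - WP) * depth * 10
Step 2: AW = (0.38 - 0.14) * 43 * 10
Step 3: AW = 0.24 * 43 * 10
Step 4: AW = 103.2 mm

103.2


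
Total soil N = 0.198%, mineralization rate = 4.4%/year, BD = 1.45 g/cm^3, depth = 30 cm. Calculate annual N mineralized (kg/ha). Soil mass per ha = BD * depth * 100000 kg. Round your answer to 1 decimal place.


Step 1: Soil mass per ha = BD * depth * 100000 = 1.45 * 30 * 100000 = 4350000 kg
Step 2: Total N pool = soil mass * N%/100 = 4350000 * 0.198/100 = 8613.0 kg/ha
Step 3: N mineralized = N pool * rate%/100 = 8613.0 * 4.4/100 = 379.0 kg/ha/yr

379.0


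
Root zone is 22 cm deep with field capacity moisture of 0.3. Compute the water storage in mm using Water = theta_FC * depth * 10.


Step 1: Water (mm) = theta_FC * depth (cm) * 10
Step 2: Water = 0.3 * 22 * 10
Step 3: Water = 66.0 mm

66.0


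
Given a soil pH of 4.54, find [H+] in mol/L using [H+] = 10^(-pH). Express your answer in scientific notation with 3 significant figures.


Step 1: [H+] = 10^(-pH)
Step 2: [H+] = 10^(-4.54)
Step 3: [H+] = 2.88e-05 mol/L

2.88e-05


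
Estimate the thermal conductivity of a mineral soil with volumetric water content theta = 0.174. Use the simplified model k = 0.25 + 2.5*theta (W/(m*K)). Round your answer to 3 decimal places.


Step 1: k = 0.25 + 2.5 * theta
Step 2: k = 0.25 + 2.5 * 0.174
Step 3: k = 0.25 + 0.435
Step 4: k = 0.685 W/(m*K)

0.685


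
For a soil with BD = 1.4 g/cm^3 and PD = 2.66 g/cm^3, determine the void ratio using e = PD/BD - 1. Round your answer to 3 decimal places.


Step 1: e = PD / BD - 1
Step 2: e = 2.66 / 1.4 - 1
Step 3: e = 1.9 - 1
Step 4: e = 0.9

0.9


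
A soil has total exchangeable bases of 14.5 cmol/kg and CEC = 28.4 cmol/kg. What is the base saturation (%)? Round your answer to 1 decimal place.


Step 1: BS = 100 * (sum of bases) / CEC
Step 2: BS = 100 * 14.5 / 28.4
Step 3: BS = 51.1%

51.1


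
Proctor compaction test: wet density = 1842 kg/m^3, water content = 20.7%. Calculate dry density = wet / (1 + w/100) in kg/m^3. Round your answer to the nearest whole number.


Step 1: Dry density = wet density / (1 + w/100)
Step 2: Dry density = 1842 / (1 + 20.7/100)
Step 3: Dry density = 1842 / 1.207
Step 4: Dry density = 1526 kg/m^3

1526


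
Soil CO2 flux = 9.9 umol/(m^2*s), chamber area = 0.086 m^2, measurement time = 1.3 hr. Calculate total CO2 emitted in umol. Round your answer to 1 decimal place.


Step 1: Convert time to seconds: 1.3 hr * 3600 = 4680.0 s
Step 2: Total = flux * area * time_s
Step 3: Total = 9.9 * 0.086 * 4680.0
Step 4: Total = 3984.6 umol

3984.6


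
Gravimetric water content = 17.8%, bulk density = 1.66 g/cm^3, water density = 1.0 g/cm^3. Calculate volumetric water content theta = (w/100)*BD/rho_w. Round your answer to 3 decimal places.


Step 1: theta = (w / 100) * BD / rho_w
Step 2: theta = (17.8 / 100) * 1.66 / 1.0
Step 3: theta = 0.178 * 1.66
Step 4: theta = 0.295

0.295


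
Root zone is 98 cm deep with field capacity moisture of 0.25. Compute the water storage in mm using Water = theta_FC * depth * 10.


Step 1: Water (mm) = theta_FC * depth (cm) * 10
Step 2: Water = 0.25 * 98 * 10
Step 3: Water = 245.0 mm

245.0


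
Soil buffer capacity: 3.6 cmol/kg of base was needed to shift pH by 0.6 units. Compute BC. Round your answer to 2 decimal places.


Step 1: BC = change in base / change in pH
Step 2: BC = 3.6 / 0.6
Step 3: BC = 6.0 cmol/(kg*pH unit)

6.0


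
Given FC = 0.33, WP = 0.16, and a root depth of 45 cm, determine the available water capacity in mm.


Step 1: Available water = (FC - WP) * depth * 10
Step 2: AW = (0.33 - 0.16) * 45 * 10
Step 3: AW = 0.17 * 45 * 10
Step 4: AW = 76.5 mm

76.5


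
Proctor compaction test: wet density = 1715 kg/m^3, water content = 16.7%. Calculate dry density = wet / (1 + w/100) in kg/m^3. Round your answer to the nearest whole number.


Step 1: Dry density = wet density / (1 + w/100)
Step 2: Dry density = 1715 / (1 + 16.7/100)
Step 3: Dry density = 1715 / 1.167
Step 4: Dry density = 1470 kg/m^3

1470


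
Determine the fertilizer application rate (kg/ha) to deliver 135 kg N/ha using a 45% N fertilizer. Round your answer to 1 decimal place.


Step 1: Fertilizer rate = target N / (N content / 100)
Step 2: Rate = 135 / (45 / 100)
Step 3: Rate = 135 / 0.45
Step 4: Rate = 300.0 kg/ha

300.0


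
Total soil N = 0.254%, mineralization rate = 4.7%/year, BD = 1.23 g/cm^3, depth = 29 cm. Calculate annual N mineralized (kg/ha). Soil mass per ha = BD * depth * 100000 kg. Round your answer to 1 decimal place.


Step 1: Soil mass per ha = BD * depth * 100000 = 1.23 * 29 * 100000 = 3567000 kg
Step 2: Total N pool = soil mass * N%/100 = 3567000 * 0.254/100 = 9060.18 kg/ha
Step 3: N mineralized = N pool * rate%/100 = 9060.18 * 4.7/100 = 425.8 kg/ha/yr

425.8


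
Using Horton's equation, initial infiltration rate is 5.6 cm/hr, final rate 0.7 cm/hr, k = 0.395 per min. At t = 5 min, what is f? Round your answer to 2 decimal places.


Step 1: f = fc + (f0 - fc) * exp(-k * t)
Step 2: exp(-0.395 * 5) = 0.138761
Step 3: f = 0.7 + (5.6 - 0.7) * 0.138761
Step 4: f = 0.7 + 4.9 * 0.138761
Step 5: f = 1.38 cm/hr

1.38


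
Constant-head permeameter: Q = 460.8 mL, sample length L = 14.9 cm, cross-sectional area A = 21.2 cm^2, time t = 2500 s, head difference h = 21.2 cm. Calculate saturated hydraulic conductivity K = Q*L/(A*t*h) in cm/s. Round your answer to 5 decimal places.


Step 1: K = Q * L / (A * t * h)
Step 2: Numerator = 460.8 * 14.9 = 6865.92
Step 3: Denominator = 21.2 * 2500 * 21.2 = 1123600.0
Step 4: K = 6865.92 / 1123600.0 = 0.00611 cm/s

0.00611


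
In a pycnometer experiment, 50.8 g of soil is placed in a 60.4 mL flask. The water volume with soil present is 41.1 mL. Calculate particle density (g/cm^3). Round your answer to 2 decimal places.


Step 1: Volume of solids = flask volume - water volume with soil
Step 2: V_solids = 60.4 - 41.1 = 19.3 mL
Step 3: Particle density = mass / V_solids = 50.8 / 19.3 = 2.63 g/cm^3

2.63


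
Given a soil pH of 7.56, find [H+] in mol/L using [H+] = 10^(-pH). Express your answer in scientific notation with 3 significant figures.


Step 1: [H+] = 10^(-pH)
Step 2: [H+] = 10^(-7.56)
Step 3: [H+] = 2.75e-08 mol/L

2.75e-08


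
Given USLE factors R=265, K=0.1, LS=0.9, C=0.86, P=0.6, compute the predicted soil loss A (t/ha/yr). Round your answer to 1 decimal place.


Step 1: A = R * K * LS * C * P
Step 2: R * K = 265 * 0.1 = 26.5
Step 3: (R*K) * LS = 26.5 * 0.9 = 23.85
Step 4: * C * P = 23.85 * 0.86 * 0.6 = 12.3
Step 5: A = 12.3 t/(ha*yr)

12.3


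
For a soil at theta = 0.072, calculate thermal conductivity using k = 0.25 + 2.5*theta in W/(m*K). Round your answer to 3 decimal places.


Step 1: k = 0.25 + 2.5 * theta
Step 2: k = 0.25 + 2.5 * 0.072
Step 3: k = 0.25 + 0.18
Step 4: k = 0.43 W/(m*K)

0.43


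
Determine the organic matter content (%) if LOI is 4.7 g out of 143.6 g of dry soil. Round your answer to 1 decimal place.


Step 1: OM% = 100 * LOI / sample mass
Step 2: OM = 100 * 4.7 / 143.6
Step 3: OM = 3.3%

3.3


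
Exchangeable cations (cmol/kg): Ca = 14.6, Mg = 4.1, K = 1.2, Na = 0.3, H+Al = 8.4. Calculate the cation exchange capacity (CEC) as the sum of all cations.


Step 1: CEC = Ca + Mg + K + Na + (H+Al)
Step 2: CEC = 14.6 + 4.1 + 1.2 + 0.3 + 8.4
Step 3: CEC = 28.6 cmol/kg

28.6


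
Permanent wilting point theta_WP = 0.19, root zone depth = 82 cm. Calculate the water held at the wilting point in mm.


Step 1: Water (mm) = theta_WP * depth * 10
Step 2: Water = 0.19 * 82 * 10
Step 3: Water = 155.8 mm

155.8


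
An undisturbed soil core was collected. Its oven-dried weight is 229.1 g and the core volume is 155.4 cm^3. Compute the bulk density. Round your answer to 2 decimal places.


Step 1: Identify the formula: BD = dry mass / volume
Step 2: Substitute values: BD = 229.1 / 155.4
Step 3: BD = 1.47 g/cm^3

1.47


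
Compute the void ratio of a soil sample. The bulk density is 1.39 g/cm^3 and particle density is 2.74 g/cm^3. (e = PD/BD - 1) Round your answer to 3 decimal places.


Step 1: e = PD / BD - 1
Step 2: e = 2.74 / 1.39 - 1
Step 3: e = 1.97122 - 1
Step 4: e = 0.971

0.971


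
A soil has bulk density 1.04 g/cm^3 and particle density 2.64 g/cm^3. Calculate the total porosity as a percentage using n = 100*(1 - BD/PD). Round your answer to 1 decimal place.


Step 1: Formula: n = 100 * (1 - BD / PD)
Step 2: n = 100 * (1 - 1.04 / 2.64)
Step 3: n = 100 * (1 - 0.39394)
Step 4: n = 60.6%

60.6


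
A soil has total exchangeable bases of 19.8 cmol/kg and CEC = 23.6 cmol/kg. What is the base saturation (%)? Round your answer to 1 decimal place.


Step 1: BS = 100 * (sum of bases) / CEC
Step 2: BS = 100 * 19.8 / 23.6
Step 3: BS = 83.9%

83.9


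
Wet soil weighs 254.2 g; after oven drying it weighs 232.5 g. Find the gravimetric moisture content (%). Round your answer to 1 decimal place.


Step 1: Water mass = wet - dry = 254.2 - 232.5 = 21.7 g
Step 2: w = 100 * water mass / dry mass
Step 3: w = 100 * 21.7 / 232.5 = 9.3%

9.3


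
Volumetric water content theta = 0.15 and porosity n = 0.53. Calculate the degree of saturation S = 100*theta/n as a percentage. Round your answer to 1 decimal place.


Step 1: S = 100 * theta_v / n
Step 2: S = 100 * 0.15 / 0.53
Step 3: S = 28.3%

28.3


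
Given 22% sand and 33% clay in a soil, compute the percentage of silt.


Step 1: sand + silt + clay = 100%
Step 2: silt = 100 - sand - clay
Step 3: silt = 100 - 22 - 33
Step 4: silt = 45%

45


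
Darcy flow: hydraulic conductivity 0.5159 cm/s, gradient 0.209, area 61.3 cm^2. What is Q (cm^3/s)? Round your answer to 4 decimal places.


Step 1: Apply Darcy's law: Q = K * i * A
Step 2: Q = 0.5159 * 0.209 * 61.3
Step 3: Q = 6.6096 cm^3/s

6.6096


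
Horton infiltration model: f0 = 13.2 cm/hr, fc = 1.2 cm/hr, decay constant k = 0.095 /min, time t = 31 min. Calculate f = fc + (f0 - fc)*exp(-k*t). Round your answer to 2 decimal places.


Step 1: f = fc + (f0 - fc) * exp(-k * t)
Step 2: exp(-0.095 * 31) = 0.052602
Step 3: f = 1.2 + (13.2 - 1.2) * 0.052602
Step 4: f = 1.2 + 12.0 * 0.052602
Step 5: f = 1.83 cm/hr

1.83


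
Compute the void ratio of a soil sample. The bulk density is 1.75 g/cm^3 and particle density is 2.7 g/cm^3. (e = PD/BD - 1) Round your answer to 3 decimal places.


Step 1: e = PD / BD - 1
Step 2: e = 2.7 / 1.75 - 1
Step 3: e = 1.54286 - 1
Step 4: e = 0.543

0.543


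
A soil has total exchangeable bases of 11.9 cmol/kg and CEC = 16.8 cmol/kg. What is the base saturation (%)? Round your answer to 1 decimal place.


Step 1: BS = 100 * (sum of bases) / CEC
Step 2: BS = 100 * 11.9 / 16.8
Step 3: BS = 70.8%

70.8


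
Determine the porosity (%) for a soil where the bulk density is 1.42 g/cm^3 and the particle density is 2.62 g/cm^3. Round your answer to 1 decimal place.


Step 1: Formula: n = 100 * (1 - BD / PD)
Step 2: n = 100 * (1 - 1.42 / 2.62)
Step 3: n = 100 * (1 - 0.54198)
Step 4: n = 45.8%

45.8


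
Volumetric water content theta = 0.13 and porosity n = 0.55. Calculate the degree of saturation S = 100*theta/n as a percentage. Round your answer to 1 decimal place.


Step 1: S = 100 * theta_v / n
Step 2: S = 100 * 0.13 / 0.55
Step 3: S = 23.6%

23.6


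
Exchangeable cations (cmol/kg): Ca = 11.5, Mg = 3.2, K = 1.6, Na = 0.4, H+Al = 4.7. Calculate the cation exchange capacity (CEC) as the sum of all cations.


Step 1: CEC = Ca + Mg + K + Na + (H+Al)
Step 2: CEC = 11.5 + 3.2 + 1.6 + 0.4 + 4.7
Step 3: CEC = 21.4 cmol/kg

21.4


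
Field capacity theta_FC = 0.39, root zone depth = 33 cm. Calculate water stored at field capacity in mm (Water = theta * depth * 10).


Step 1: Water (mm) = theta_FC * depth (cm) * 10
Step 2: Water = 0.39 * 33 * 10
Step 3: Water = 128.7 mm

128.7


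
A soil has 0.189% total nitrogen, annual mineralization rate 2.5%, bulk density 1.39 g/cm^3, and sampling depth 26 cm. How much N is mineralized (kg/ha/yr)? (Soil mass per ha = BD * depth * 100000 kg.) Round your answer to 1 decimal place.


Step 1: Soil mass per ha = BD * depth * 100000 = 1.39 * 26 * 100000 = 3614000 kg
Step 2: Total N pool = soil mass * N%/100 = 3614000 * 0.189/100 = 6830.46 kg/ha
Step 3: N mineralized = N pool * rate%/100 = 6830.46 * 2.5/100 = 170.8 kg/ha/yr

170.8


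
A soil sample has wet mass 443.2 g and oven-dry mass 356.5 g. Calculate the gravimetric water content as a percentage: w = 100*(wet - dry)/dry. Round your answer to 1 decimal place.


Step 1: Water mass = wet - dry = 443.2 - 356.5 = 86.7 g
Step 2: w = 100 * water mass / dry mass
Step 3: w = 100 * 86.7 / 356.5 = 24.3%

24.3


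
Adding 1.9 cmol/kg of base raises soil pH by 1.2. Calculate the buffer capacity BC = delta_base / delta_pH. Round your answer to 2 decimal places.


Step 1: BC = change in base / change in pH
Step 2: BC = 1.9 / 1.2
Step 3: BC = 1.58 cmol/(kg*pH unit)

1.58


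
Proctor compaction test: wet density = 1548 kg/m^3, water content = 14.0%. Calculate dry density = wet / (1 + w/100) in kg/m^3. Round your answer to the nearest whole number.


Step 1: Dry density = wet density / (1 + w/100)
Step 2: Dry density = 1548 / (1 + 14.0/100)
Step 3: Dry density = 1548 / 1.14
Step 4: Dry density = 1358 kg/m^3

1358


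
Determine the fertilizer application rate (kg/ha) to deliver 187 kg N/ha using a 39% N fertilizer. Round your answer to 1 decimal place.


Step 1: Fertilizer rate = target N / (N content / 100)
Step 2: Rate = 187 / (39 / 100)
Step 3: Rate = 187 / 0.39
Step 4: Rate = 479.5 kg/ha

479.5


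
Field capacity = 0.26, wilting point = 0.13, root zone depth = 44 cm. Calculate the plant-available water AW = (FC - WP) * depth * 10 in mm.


Step 1: Available water = (FC - WP) * depth * 10
Step 2: AW = (0.26 - 0.13) * 44 * 10
Step 3: AW = 0.13 * 44 * 10
Step 4: AW = 57.2 mm

57.2


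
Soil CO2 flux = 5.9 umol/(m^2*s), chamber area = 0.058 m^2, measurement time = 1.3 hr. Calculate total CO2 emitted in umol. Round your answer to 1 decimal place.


Step 1: Convert time to seconds: 1.3 hr * 3600 = 4680.0 s
Step 2: Total = flux * area * time_s
Step 3: Total = 5.9 * 0.058 * 4680.0
Step 4: Total = 1601.5 umol

1601.5


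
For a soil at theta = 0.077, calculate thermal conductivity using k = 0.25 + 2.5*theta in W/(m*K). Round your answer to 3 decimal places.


Step 1: k = 0.25 + 2.5 * theta
Step 2: k = 0.25 + 2.5 * 0.077
Step 3: k = 0.25 + 0.193
Step 4: k = 0.443 W/(m*K)

0.443


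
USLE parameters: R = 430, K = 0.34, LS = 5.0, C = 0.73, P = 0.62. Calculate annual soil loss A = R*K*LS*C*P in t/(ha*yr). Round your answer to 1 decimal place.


Step 1: A = R * K * LS * C * P
Step 2: R * K = 430 * 0.34 = 146.2
Step 3: (R*K) * LS = 146.2 * 5.0 = 731.0
Step 4: * C * P = 731.0 * 0.73 * 0.62 = 330.9
Step 5: A = 330.9 t/(ha*yr)

330.9


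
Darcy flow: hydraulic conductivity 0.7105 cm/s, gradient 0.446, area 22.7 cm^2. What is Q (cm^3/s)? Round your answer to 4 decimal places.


Step 1: Apply Darcy's law: Q = K * i * A
Step 2: Q = 0.7105 * 0.446 * 22.7
Step 3: Q = 7.1932 cm^3/s

7.1932


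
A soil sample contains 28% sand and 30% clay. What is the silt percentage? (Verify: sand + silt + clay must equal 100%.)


Step 1: sand + silt + clay = 100%
Step 2: silt = 100 - sand - clay
Step 3: silt = 100 - 28 - 30
Step 4: silt = 42%

42


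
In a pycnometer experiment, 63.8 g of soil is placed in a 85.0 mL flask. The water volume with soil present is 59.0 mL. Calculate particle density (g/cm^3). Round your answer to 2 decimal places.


Step 1: Volume of solids = flask volume - water volume with soil
Step 2: V_solids = 85.0 - 59.0 = 26.0 mL
Step 3: Particle density = mass / V_solids = 63.8 / 26.0 = 2.45 g/cm^3

2.45


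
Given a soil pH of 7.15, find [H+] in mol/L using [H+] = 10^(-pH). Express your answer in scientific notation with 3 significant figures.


Step 1: [H+] = 10^(-pH)
Step 2: [H+] = 10^(-7.15)
Step 3: [H+] = 7.08e-08 mol/L

7.08e-08


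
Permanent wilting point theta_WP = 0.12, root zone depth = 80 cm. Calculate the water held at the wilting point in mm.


Step 1: Water (mm) = theta_WP * depth * 10
Step 2: Water = 0.12 * 80 * 10
Step 3: Water = 96.0 mm

96.0


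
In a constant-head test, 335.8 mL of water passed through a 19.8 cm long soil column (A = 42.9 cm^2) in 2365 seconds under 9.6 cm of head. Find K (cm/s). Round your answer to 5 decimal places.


Step 1: K = Q * L / (A * t * h)
Step 2: Numerator = 335.8 * 19.8 = 6648.84
Step 3: Denominator = 42.9 * 2365 * 9.6 = 974001.6
Step 4: K = 6648.84 / 974001.6 = 0.00683 cm/s

0.00683


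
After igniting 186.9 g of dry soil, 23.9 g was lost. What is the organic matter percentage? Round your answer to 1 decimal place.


Step 1: OM% = 100 * LOI / sample mass
Step 2: OM = 100 * 23.9 / 186.9
Step 3: OM = 12.8%

12.8


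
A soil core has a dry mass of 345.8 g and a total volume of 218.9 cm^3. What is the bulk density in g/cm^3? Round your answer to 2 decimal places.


Step 1: Identify the formula: BD = dry mass / volume
Step 2: Substitute values: BD = 345.8 / 218.9
Step 3: BD = 1.58 g/cm^3

1.58


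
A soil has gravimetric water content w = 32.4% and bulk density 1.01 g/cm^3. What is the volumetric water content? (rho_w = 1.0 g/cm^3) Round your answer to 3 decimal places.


Step 1: theta = (w / 100) * BD / rho_w
Step 2: theta = (32.4 / 100) * 1.01 / 1.0
Step 3: theta = 0.324 * 1.01
Step 4: theta = 0.327

0.327


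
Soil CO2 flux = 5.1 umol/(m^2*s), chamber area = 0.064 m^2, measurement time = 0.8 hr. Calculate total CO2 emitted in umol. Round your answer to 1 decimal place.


Step 1: Convert time to seconds: 0.8 hr * 3600 = 2880.0 s
Step 2: Total = flux * area * time_s
Step 3: Total = 5.1 * 0.064 * 2880.0
Step 4: Total = 940.0 umol

940.0


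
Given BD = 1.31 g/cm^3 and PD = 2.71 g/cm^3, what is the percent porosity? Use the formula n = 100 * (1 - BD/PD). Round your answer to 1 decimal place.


Step 1: Formula: n = 100 * (1 - BD / PD)
Step 2: n = 100 * (1 - 1.31 / 2.71)
Step 3: n = 100 * (1 - 0.48339)
Step 4: n = 51.7%

51.7


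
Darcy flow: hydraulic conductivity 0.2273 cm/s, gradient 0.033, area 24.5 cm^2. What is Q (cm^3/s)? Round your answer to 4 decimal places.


Step 1: Apply Darcy's law: Q = K * i * A
Step 2: Q = 0.2273 * 0.033 * 24.5
Step 3: Q = 0.1838 cm^3/s

0.1838


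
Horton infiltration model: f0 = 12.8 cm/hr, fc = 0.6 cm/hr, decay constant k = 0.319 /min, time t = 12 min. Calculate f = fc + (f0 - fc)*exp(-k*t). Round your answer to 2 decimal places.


Step 1: f = fc + (f0 - fc) * exp(-k * t)
Step 2: exp(-0.319 * 12) = 0.021753
Step 3: f = 0.6 + (12.8 - 0.6) * 0.021753
Step 4: f = 0.6 + 12.2 * 0.021753
Step 5: f = 0.87 cm/hr

0.87


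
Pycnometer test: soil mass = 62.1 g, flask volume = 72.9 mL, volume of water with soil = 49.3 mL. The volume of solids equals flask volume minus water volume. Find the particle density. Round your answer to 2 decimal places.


Step 1: Volume of solids = flask volume - water volume with soil
Step 2: V_solids = 72.9 - 49.3 = 23.6 mL
Step 3: Particle density = mass / V_solids = 62.1 / 23.6 = 2.63 g/cm^3

2.63


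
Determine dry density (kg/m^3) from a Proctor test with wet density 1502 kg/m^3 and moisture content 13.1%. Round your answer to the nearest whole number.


Step 1: Dry density = wet density / (1 + w/100)
Step 2: Dry density = 1502 / (1 + 13.1/100)
Step 3: Dry density = 1502 / 1.131
Step 4: Dry density = 1328 kg/m^3

1328


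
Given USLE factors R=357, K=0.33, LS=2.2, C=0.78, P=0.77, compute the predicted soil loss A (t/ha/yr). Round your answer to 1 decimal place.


Step 1: A = R * K * LS * C * P
Step 2: R * K = 357 * 0.33 = 117.81
Step 3: (R*K) * LS = 117.81 * 2.2 = 259.182
Step 4: * C * P = 259.182 * 0.78 * 0.77 = 155.7
Step 5: A = 155.7 t/(ha*yr)

155.7


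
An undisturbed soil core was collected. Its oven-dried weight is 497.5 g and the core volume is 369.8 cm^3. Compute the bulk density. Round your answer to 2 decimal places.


Step 1: Identify the formula: BD = dry mass / volume
Step 2: Substitute values: BD = 497.5 / 369.8
Step 3: BD = 1.35 g/cm^3

1.35


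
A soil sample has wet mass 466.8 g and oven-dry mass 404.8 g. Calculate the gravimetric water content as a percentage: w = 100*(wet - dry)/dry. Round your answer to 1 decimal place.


Step 1: Water mass = wet - dry = 466.8 - 404.8 = 62.0 g
Step 2: w = 100 * water mass / dry mass
Step 3: w = 100 * 62.0 / 404.8 = 15.3%

15.3


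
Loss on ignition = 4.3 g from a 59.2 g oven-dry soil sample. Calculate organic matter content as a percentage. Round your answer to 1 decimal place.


Step 1: OM% = 100 * LOI / sample mass
Step 2: OM = 100 * 4.3 / 59.2
Step 3: OM = 7.3%

7.3


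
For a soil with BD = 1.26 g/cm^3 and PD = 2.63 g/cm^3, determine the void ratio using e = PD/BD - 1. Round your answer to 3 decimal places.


Step 1: e = PD / BD - 1
Step 2: e = 2.63 / 1.26 - 1
Step 3: e = 2.0873 - 1
Step 4: e = 1.087

1.087


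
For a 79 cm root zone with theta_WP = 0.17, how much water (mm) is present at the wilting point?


Step 1: Water (mm) = theta_WP * depth * 10
Step 2: Water = 0.17 * 79 * 10
Step 3: Water = 134.3 mm

134.3


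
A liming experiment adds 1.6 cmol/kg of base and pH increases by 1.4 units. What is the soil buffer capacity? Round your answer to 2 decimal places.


Step 1: BC = change in base / change in pH
Step 2: BC = 1.6 / 1.4
Step 3: BC = 1.14 cmol/(kg*pH unit)

1.14


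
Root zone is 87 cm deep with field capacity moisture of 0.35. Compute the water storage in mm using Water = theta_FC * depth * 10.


Step 1: Water (mm) = theta_FC * depth (cm) * 10
Step 2: Water = 0.35 * 87 * 10
Step 3: Water = 304.5 mm

304.5


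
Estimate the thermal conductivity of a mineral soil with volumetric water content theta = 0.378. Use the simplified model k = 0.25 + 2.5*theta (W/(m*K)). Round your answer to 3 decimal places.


Step 1: k = 0.25 + 2.5 * theta
Step 2: k = 0.25 + 2.5 * 0.378
Step 3: k = 0.25 + 0.945
Step 4: k = 1.195 W/(m*K)

1.195


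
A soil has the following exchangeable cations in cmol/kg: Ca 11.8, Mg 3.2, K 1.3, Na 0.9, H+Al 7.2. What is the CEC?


Step 1: CEC = Ca + Mg + K + Na + (H+Al)
Step 2: CEC = 11.8 + 3.2 + 1.3 + 0.9 + 7.2
Step 3: CEC = 24.4 cmol/kg

24.4


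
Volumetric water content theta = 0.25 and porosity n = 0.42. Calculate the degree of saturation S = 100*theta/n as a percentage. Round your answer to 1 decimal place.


Step 1: S = 100 * theta_v / n
Step 2: S = 100 * 0.25 / 0.42
Step 3: S = 59.5%

59.5


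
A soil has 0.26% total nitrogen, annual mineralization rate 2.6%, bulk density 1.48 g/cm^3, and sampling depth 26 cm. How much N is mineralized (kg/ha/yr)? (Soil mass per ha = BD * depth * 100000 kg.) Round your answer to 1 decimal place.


Step 1: Soil mass per ha = BD * depth * 100000 = 1.48 * 26 * 100000 = 3848000 kg
Step 2: Total N pool = soil mass * N%/100 = 3848000 * 0.26/100 = 10004.8 kg/ha
Step 3: N mineralized = N pool * rate%/100 = 10004.8 * 2.6/100 = 260.1 kg/ha/yr

260.1


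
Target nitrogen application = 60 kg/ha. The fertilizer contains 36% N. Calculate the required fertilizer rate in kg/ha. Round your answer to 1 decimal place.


Step 1: Fertilizer rate = target N / (N content / 100)
Step 2: Rate = 60 / (36 / 100)
Step 3: Rate = 60 / 0.36
Step 4: Rate = 166.7 kg/ha

166.7


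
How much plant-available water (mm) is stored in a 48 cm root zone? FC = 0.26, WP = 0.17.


Step 1: Available water = (FC - WP) * depth * 10
Step 2: AW = (0.26 - 0.17) * 48 * 10
Step 3: AW = 0.09 * 48 * 10
Step 4: AW = 43.2 mm

43.2


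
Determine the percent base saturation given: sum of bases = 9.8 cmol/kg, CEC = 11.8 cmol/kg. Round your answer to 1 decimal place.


Step 1: BS = 100 * (sum of bases) / CEC
Step 2: BS = 100 * 9.8 / 11.8
Step 3: BS = 83.1%

83.1


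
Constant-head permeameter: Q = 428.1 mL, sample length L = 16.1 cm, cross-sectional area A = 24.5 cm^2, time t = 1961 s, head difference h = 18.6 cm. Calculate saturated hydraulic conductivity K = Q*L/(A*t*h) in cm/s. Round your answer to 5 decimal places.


Step 1: K = Q * L / (A * t * h)
Step 2: Numerator = 428.1 * 16.1 = 6892.41
Step 3: Denominator = 24.5 * 1961 * 18.6 = 893627.7
Step 4: K = 6892.41 / 893627.7 = 0.00771 cm/s

0.00771


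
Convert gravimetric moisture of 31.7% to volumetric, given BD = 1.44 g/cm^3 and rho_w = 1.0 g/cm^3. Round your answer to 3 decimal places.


Step 1: theta = (w / 100) * BD / rho_w
Step 2: theta = (31.7 / 100) * 1.44 / 1.0
Step 3: theta = 0.317 * 1.44
Step 4: theta = 0.456

0.456


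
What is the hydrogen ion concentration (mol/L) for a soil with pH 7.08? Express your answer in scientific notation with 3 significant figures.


Step 1: [H+] = 10^(-pH)
Step 2: [H+] = 10^(-7.08)
Step 3: [H+] = 8.32e-08 mol/L

8.32e-08


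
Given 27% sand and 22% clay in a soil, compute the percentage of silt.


Step 1: sand + silt + clay = 100%
Step 2: silt = 100 - sand - clay
Step 3: silt = 100 - 27 - 22
Step 4: silt = 51%

51


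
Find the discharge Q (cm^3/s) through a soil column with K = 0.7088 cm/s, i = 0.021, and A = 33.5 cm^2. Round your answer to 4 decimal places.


Step 1: Apply Darcy's law: Q = K * i * A
Step 2: Q = 0.7088 * 0.021 * 33.5
Step 3: Q = 0.4986 cm^3/s

0.4986


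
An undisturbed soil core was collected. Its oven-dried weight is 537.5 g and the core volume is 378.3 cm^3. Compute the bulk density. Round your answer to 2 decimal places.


Step 1: Identify the formula: BD = dry mass / volume
Step 2: Substitute values: BD = 537.5 / 378.3
Step 3: BD = 1.42 g/cm^3

1.42


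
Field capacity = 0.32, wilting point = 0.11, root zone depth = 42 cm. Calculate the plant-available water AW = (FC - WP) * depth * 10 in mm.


Step 1: Available water = (FC - WP) * depth * 10
Step 2: AW = (0.32 - 0.11) * 42 * 10
Step 3: AW = 0.21 * 42 * 10
Step 4: AW = 88.2 mm

88.2


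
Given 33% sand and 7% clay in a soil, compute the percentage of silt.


Step 1: sand + silt + clay = 100%
Step 2: silt = 100 - sand - clay
Step 3: silt = 100 - 33 - 7
Step 4: silt = 60%

60


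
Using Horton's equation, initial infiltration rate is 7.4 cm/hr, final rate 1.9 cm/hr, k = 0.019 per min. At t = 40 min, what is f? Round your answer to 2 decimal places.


Step 1: f = fc + (f0 - fc) * exp(-k * t)
Step 2: exp(-0.019 * 40) = 0.467666
Step 3: f = 1.9 + (7.4 - 1.9) * 0.467666
Step 4: f = 1.9 + 5.5 * 0.467666
Step 5: f = 4.47 cm/hr

4.47


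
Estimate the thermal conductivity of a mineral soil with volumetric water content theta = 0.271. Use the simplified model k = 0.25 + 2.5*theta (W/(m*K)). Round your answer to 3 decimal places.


Step 1: k = 0.25 + 2.5 * theta
Step 2: k = 0.25 + 2.5 * 0.271
Step 3: k = 0.25 + 0.678
Step 4: k = 0.928 W/(m*K)

0.928


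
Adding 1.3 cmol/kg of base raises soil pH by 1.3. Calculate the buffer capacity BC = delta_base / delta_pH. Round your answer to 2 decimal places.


Step 1: BC = change in base / change in pH
Step 2: BC = 1.3 / 1.3
Step 3: BC = 1.0 cmol/(kg*pH unit)

1.0


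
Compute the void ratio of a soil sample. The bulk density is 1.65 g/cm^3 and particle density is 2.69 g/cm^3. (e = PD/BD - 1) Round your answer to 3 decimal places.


Step 1: e = PD / BD - 1
Step 2: e = 2.69 / 1.65 - 1
Step 3: e = 1.6303 - 1
Step 4: e = 0.63

0.63


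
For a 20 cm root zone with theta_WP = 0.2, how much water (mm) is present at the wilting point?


Step 1: Water (mm) = theta_WP * depth * 10
Step 2: Water = 0.2 * 20 * 10
Step 3: Water = 40.0 mm

40.0


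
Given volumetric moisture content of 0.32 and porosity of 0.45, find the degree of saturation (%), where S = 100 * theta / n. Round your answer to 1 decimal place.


Step 1: S = 100 * theta_v / n
Step 2: S = 100 * 0.32 / 0.45
Step 3: S = 71.1%

71.1


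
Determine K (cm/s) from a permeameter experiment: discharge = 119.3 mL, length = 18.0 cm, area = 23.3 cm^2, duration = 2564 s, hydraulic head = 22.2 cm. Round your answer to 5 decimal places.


Step 1: K = Q * L / (A * t * h)
Step 2: Numerator = 119.3 * 18.0 = 2147.4
Step 3: Denominator = 23.3 * 2564 * 22.2 = 1326254.64
Step 4: K = 2147.4 / 1326254.64 = 0.00162 cm/s

0.00162


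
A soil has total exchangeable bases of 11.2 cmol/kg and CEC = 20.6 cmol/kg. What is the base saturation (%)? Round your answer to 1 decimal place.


Step 1: BS = 100 * (sum of bases) / CEC
Step 2: BS = 100 * 11.2 / 20.6
Step 3: BS = 54.4%

54.4


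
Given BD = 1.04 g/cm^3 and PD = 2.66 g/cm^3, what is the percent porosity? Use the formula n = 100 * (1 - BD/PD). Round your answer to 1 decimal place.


Step 1: Formula: n = 100 * (1 - BD / PD)
Step 2: n = 100 * (1 - 1.04 / 2.66)
Step 3: n = 100 * (1 - 0.39098)
Step 4: n = 60.9%

60.9


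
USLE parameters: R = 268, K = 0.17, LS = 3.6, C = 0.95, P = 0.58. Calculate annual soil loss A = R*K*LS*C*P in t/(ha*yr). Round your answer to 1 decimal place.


Step 1: A = R * K * LS * C * P
Step 2: R * K = 268 * 0.17 = 45.56
Step 3: (R*K) * LS = 45.56 * 3.6 = 164.016
Step 4: * C * P = 164.016 * 0.95 * 0.58 = 90.4
Step 5: A = 90.4 t/(ha*yr)

90.4


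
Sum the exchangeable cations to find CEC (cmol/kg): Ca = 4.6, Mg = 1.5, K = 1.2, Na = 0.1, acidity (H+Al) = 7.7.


Step 1: CEC = Ca + Mg + K + Na + (H+Al)
Step 2: CEC = 4.6 + 1.5 + 1.2 + 0.1 + 7.7
Step 3: CEC = 15.1 cmol/kg

15.1


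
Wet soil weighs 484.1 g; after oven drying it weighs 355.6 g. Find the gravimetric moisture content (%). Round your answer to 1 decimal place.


Step 1: Water mass = wet - dry = 484.1 - 355.6 = 128.5 g
Step 2: w = 100 * water mass / dry mass
Step 3: w = 100 * 128.5 / 355.6 = 36.1%

36.1


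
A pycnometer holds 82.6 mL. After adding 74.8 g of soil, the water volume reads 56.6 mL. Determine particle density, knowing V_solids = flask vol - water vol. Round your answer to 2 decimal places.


Step 1: Volume of solids = flask volume - water volume with soil
Step 2: V_solids = 82.6 - 56.6 = 26.0 mL
Step 3: Particle density = mass / V_solids = 74.8 / 26.0 = 2.88 g/cm^3

2.88


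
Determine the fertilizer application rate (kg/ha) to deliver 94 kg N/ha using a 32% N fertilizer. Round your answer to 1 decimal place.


Step 1: Fertilizer rate = target N / (N content / 100)
Step 2: Rate = 94 / (32 / 100)
Step 3: Rate = 94 / 0.32
Step 4: Rate = 293.8 kg/ha

293.8


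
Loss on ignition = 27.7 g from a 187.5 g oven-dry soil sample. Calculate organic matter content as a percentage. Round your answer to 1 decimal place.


Step 1: OM% = 100 * LOI / sample mass
Step 2: OM = 100 * 27.7 / 187.5
Step 3: OM = 14.8%

14.8


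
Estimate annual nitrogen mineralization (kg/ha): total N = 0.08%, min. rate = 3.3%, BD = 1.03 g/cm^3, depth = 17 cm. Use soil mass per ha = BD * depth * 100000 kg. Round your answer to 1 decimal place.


Step 1: Soil mass per ha = BD * depth * 100000 = 1.03 * 17 * 100000 = 1751000 kg
Step 2: Total N pool = soil mass * N%/100 = 1751000 * 0.08/100 = 1400.8 kg/ha
Step 3: N mineralized = N pool * rate%/100 = 1400.8 * 3.3/100 = 46.2 kg/ha/yr

46.2


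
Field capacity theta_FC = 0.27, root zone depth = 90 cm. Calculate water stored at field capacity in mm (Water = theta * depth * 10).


Step 1: Water (mm) = theta_FC * depth (cm) * 10
Step 2: Water = 0.27 * 90 * 10
Step 3: Water = 243.0 mm

243.0


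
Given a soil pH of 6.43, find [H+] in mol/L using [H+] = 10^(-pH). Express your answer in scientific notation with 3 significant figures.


Step 1: [H+] = 10^(-pH)
Step 2: [H+] = 10^(-6.43)
Step 3: [H+] = 3.72e-07 mol/L

3.72e-07


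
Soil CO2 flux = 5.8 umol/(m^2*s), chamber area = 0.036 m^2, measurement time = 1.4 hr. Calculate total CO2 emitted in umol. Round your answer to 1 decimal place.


Step 1: Convert time to seconds: 1.4 hr * 3600 = 5040.0 s
Step 2: Total = flux * area * time_s
Step 3: Total = 5.8 * 0.036 * 5040.0
Step 4: Total = 1052.4 umol

1052.4


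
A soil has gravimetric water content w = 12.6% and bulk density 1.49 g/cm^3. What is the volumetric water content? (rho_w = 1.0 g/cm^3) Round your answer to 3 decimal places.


Step 1: theta = (w / 100) * BD / rho_w
Step 2: theta = (12.6 / 100) * 1.49 / 1.0
Step 3: theta = 0.126 * 1.49
Step 4: theta = 0.188

0.188


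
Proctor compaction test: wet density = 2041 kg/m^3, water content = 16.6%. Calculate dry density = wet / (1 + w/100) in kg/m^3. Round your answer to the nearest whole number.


Step 1: Dry density = wet density / (1 + w/100)
Step 2: Dry density = 2041 / (1 + 16.6/100)
Step 3: Dry density = 2041 / 1.166
Step 4: Dry density = 1750 kg/m^3

1750


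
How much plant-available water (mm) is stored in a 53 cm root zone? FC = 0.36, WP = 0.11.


Step 1: Available water = (FC - WP) * depth * 10
Step 2: AW = (0.36 - 0.11) * 53 * 10
Step 3: AW = 0.25 * 53 * 10
Step 4: AW = 132.5 mm

132.5


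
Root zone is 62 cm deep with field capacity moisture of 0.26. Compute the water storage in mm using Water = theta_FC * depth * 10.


Step 1: Water (mm) = theta_FC * depth (cm) * 10
Step 2: Water = 0.26 * 62 * 10
Step 3: Water = 161.2 mm

161.2


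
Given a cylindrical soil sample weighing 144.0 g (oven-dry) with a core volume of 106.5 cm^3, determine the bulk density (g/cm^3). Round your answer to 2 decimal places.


Step 1: Identify the formula: BD = dry mass / volume
Step 2: Substitute values: BD = 144.0 / 106.5
Step 3: BD = 1.35 g/cm^3

1.35


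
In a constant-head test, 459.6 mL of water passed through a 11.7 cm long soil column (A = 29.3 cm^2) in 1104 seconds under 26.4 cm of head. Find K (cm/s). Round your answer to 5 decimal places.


Step 1: K = Q * L / (A * t * h)
Step 2: Numerator = 459.6 * 11.7 = 5377.32
Step 3: Denominator = 29.3 * 1104 * 26.4 = 853966.08
Step 4: K = 5377.32 / 853966.08 = 0.0063 cm/s

0.0063


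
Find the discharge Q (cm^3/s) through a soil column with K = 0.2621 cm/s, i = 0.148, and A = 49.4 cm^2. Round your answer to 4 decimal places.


Step 1: Apply Darcy's law: Q = K * i * A
Step 2: Q = 0.2621 * 0.148 * 49.4
Step 3: Q = 1.9163 cm^3/s

1.9163


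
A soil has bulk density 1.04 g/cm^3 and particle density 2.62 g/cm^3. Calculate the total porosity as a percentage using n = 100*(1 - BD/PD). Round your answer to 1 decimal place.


Step 1: Formula: n = 100 * (1 - BD / PD)
Step 2: n = 100 * (1 - 1.04 / 2.62)
Step 3: n = 100 * (1 - 0.39695)
Step 4: n = 60.3%

60.3


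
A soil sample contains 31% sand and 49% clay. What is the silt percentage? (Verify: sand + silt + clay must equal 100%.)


Step 1: sand + silt + clay = 100%
Step 2: silt = 100 - sand - clay
Step 3: silt = 100 - 31 - 49
Step 4: silt = 20%

20


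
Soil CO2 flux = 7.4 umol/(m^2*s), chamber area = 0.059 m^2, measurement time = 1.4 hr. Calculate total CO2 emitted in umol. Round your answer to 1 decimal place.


Step 1: Convert time to seconds: 1.4 hr * 3600 = 5040.0 s
Step 2: Total = flux * area * time_s
Step 3: Total = 7.4 * 0.059 * 5040.0
Step 4: Total = 2200.5 umol

2200.5


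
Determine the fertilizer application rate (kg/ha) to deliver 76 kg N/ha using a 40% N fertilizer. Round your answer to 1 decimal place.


Step 1: Fertilizer rate = target N / (N content / 100)
Step 2: Rate = 76 / (40 / 100)
Step 3: Rate = 76 / 0.4
Step 4: Rate = 190.0 kg/ha

190.0


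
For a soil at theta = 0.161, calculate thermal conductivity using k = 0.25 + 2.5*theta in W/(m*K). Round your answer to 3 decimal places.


Step 1: k = 0.25 + 2.5 * theta
Step 2: k = 0.25 + 2.5 * 0.161
Step 3: k = 0.25 + 0.403
Step 4: k = 0.653 W/(m*K)

0.653


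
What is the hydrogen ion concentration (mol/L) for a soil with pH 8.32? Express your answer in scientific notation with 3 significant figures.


Step 1: [H+] = 10^(-pH)
Step 2: [H+] = 10^(-8.32)
Step 3: [H+] = 4.79e-09 mol/L

4.79e-09


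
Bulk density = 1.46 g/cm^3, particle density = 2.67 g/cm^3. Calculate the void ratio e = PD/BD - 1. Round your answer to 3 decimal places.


Step 1: e = PD / BD - 1
Step 2: e = 2.67 / 1.46 - 1
Step 3: e = 1.82877 - 1
Step 4: e = 0.829

0.829


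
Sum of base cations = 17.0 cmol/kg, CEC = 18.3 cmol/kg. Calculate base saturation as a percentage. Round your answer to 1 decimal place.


Step 1: BS = 100 * (sum of bases) / CEC
Step 2: BS = 100 * 17.0 / 18.3
Step 3: BS = 92.9%

92.9


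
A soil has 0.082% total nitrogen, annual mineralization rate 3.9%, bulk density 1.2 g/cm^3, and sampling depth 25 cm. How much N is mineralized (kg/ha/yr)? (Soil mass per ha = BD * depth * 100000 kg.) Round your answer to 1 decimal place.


Step 1: Soil mass per ha = BD * depth * 100000 = 1.2 * 25 * 100000 = 3000000 kg
Step 2: Total N pool = soil mass * N%/100 = 3000000 * 0.082/100 = 2460.0 kg/ha
Step 3: N mineralized = N pool * rate%/100 = 2460.0 * 3.9/100 = 95.9 kg/ha/yr

95.9


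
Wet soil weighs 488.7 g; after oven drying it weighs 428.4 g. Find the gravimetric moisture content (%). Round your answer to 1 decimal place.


Step 1: Water mass = wet - dry = 488.7 - 428.4 = 60.3 g
Step 2: w = 100 * water mass / dry mass
Step 3: w = 100 * 60.3 / 428.4 = 14.1%

14.1
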